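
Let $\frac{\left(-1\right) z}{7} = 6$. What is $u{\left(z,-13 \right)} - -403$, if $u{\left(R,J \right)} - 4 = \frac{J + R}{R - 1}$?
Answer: $\frac{17556}{43} \approx 408.28$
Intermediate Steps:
$z = -42$ ($z = \left(-7\right) 6 = -42$)
$u{\left(R,J \right)} = 4 + \frac{J + R}{-1 + R}$ ($u{\left(R,J \right)} = 4 + \frac{J + R}{R - 1} = 4 + \frac{J + R}{-1 + R}$)
$u{\left(z,-13 \right)} - -403 = \frac{-4 - 13 + 5 \left(-42\right)}{-1 - 42} - -403 = \frac{-4 - 13 - 210}{-43} + 403 = \left(- \frac{1}{43}\right) \left(-227\right) + 403 = \frac{227}{43} + 403 = \frac{17556}{43}$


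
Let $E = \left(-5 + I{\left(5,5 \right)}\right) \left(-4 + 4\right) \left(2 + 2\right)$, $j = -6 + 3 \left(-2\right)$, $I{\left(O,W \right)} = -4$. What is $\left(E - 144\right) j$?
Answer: $1728$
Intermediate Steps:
$j = -12$ ($j = -6 - 6 = -12$)
$E = 0$ ($E = \left(-5 - 4\right) \left(-4 + 4\right) \left(2 + 2\right) = \left(-9\right) 0 \cdot 4 = 0 \cdot 4 = 0$)
$\left(E - 144\right) j = \left(0 - 144\right) \left(-12\right) = \left(-144\right) \left(-12\right) = 1728$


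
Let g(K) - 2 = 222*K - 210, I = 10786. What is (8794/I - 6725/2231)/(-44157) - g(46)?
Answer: -1771666514206502/177095813977 ≈ -10004.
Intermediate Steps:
g(K) = -208 + 222*K (g(K) = 2 + (222*K - 210) = 2 + (-210 + 222*K) = -208 + 222*K)
(8794/I - 6725/2231)/(-44157) - g(46) = (8794/10786 - 6725/2231)/(-44157) - (-208 + 222*46) = (8794*(1/10786) - 6725*1/2231)*(-1/44157) - (-208 + 10212) = (4397/5393 - 6725/2231)*(-1/44157) - 1*10004 = -26458218/12031783*(-1/44157) - 10004 = 8819406/177095813977 - 10004 = -1771666514206502/177095813977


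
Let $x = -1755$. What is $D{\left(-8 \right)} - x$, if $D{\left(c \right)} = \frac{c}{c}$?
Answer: $1756$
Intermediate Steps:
$D{\left(c \right)} = 1$
$D{\left(-8 \right)} - x = 1 - -1755 = 1 + 1755 = 1756$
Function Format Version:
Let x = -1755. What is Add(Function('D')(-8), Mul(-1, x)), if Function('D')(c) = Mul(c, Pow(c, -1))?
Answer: 1756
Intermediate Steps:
Function('D')(c) = 1
Add(Function('D')(-8), Mul(-1, x)) = Add(1, Mul(-1, -1755)) = Add(1, 1755) = 1756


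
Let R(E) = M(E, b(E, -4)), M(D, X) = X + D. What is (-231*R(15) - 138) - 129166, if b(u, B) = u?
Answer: -136234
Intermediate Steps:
M(D, X) = D + X
R(E) = 2*E (R(E) = E + E = 2*E)
(-231*R(15) - 138) - 129166 = (-462*15 - 138) - 129166 = (-231*30 - 138) - 129166 = (-6930 - 138) - 129166 = -7068 - 129166 = -136234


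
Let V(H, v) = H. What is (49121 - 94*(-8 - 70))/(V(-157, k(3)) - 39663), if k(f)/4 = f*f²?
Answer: -56453/39820 ≈ -1.4177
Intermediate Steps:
k(f) = 4*f³ (k(f) = 4*(f*f²) = 4*f³)
(49121 - 94*(-8 - 70))/(V(-157, k(3)) - 39663) = (49121 - 94*(-8 - 70))/(-157 - 39663) = (49121 - 94*(-78))/(-39820) = (49121 + 7332)*(-1/39820) = 56453*(-1/39820) = -56453/39820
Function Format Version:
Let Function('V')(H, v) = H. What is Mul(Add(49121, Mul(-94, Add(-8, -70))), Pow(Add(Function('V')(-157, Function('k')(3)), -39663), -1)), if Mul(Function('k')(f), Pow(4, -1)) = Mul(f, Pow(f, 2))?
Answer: Rational(-56453, 39820) ≈ -1.4177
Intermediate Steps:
Function('k')(f) = Mul(4, Pow(f, 3)) (Function('k')(f) = Mul(4, Mul(f, Pow(f, 2))) = Mul(4, Pow(f, 3)))
Mul(Add(49121, Mul(-94, Add(-8, -70))), Pow(Add(Function('V')(-157, Function('k')(3)), -39663), -1)) = Mul(Add(49121, Mul(-94, Add(-8, -70))), Pow(Add(-157, -39663), -1)) = Mul(Add(49121, Mul(-94, -78)), Pow(-39820, -1)) = Mul(Add(49121, 7332), Rational(-1, 39820)) = Mul(56453, Rational(-1, 39820)) = Rational(-56453, 39820)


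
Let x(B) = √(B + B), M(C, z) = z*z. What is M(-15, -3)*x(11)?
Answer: 9*√22 ≈ 42.214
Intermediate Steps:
M(C, z) = z²
x(B) = √2*√B (x(B) = √(2*B) = √2*√B)
M(-15, -3)*x(11) = (-3)²*(√2*√11) = 9*√22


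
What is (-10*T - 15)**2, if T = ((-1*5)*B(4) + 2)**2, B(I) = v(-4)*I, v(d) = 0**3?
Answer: 3025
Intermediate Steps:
v(d) = 0
B(I) = 0 (B(I) = 0*I = 0)
T = 4 (T = (-1*5*0 + 2)**2 = (-5*0 + 2)**2 = (0 + 2)**2 = 2**2 = 4)
(-10*T - 15)**2 = (-10*4 - 15)**2 = (-40 - 15)**2 = (-55)**2 = 3025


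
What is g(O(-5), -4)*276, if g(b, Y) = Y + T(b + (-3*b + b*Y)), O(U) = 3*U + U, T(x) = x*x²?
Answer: 476926896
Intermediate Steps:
T(x) = x³
O(U) = 4*U
g(b, Y) = Y + (-2*b + Y*b)³ (g(b, Y) = Y + (b + (-3*b + b*Y))³ = Y + (b + (-3*b + Y*b))³ = Y + (-2*b + Y*b)³)
g(O(-5), -4)*276 = (-4 + (4*(-5))³*(-2 - 4)³)*276 = (-4 + (-20)³*(-6)³)*276 = (-4 - 8000*(-216))*276 = (-4 + 1728000)*276 = 1727996*276 = 476926896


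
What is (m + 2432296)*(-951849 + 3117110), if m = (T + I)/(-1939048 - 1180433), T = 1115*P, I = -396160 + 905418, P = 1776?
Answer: 16428914955273447158/3119481 ≈ 5.2666e+12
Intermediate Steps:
I = 509258
T = 1980240 (T = 1115*1776 = 1980240)
m = -2489498/3119481 (m = (1980240 + 509258)/(-1939048 - 1180433) = 2489498/(-3119481) = 2489498*(-1/3119481) = -2489498/3119481 ≈ -0.79805)
(m + 2432296)*(-951849 + 3117110) = (-2489498/3119481 + 2432296)*(-951849 + 3117110) = (7587498668878/3119481)*2165261 = 16428914955273447158/3119481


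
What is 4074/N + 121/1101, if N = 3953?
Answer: 4963787/4352253 ≈ 1.1405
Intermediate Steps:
4074/N + 121/1101 = 4074/3953 + 121/1101 = 4963787/4352253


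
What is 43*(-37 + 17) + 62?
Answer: -798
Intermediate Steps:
43*(-37 + 17) + 62 = 43*(-20) + 62 = -860 + 62 = -798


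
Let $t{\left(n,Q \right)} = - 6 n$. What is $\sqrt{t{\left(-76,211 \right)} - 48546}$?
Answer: $i \sqrt{48090} \approx 219.29 i$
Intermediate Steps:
$\sqrt{t{\left(-76,211 \right)} - 48546} = \sqrt{\left(-6\right) \left(-76\right) - 48546} = \sqrt{456 - 48546} = \sqrt{-48090} = i \sqrt{48090}$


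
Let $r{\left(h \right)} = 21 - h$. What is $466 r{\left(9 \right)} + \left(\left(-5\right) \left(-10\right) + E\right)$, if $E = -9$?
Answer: $5633$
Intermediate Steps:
$466 r{\left(9 \right)} + \left(\left(-5\right) \left(-10\right) + E\right) = 466 \left(21 - 9\right) - -41 = 466 \left(21 - 9\right) + \left(50 - 9\right) = 466 \cdot 12 + 41 = 5592 + 41 = 5633$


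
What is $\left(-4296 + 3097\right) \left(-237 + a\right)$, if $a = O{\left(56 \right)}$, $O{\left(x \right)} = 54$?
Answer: $219417$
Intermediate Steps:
$a = 54$
$\left(-4296 + 3097\right) \left(-237 + a\right) = \left(-4296 + 3097\right) \left(-237 + 54\right) = \left(-1199\right) \left(-183\right) = 219417$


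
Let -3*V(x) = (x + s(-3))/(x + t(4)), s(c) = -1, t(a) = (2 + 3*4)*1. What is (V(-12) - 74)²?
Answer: 185761/36 ≈ 5160.0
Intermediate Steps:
t(a) = 14 (t(a) = (2 + 12)*1 = 14*1 = 14)
V(x) = -(-1 + x)/(3*(14 + x)) (V(x) = -(x - 1)/(3*(x + 14)) = -(-1 + x)/(3*(14 + x)))
(V(-12) - 74)² = ((1 - 1*(-12))/(3*(14 - 12)) - 74)² = ((⅓)*(1 + 12)/2 - 74)² = ((⅓)*(½)*13 - 74)² = (13/6 - 74)² = (-431/6)² = 185761/36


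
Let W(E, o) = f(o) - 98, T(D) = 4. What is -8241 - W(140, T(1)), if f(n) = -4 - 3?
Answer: -8136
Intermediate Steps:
f(n) = -7
W(E, o) = -105 (W(E, o) = -7 - 98 = -105)
-8241 - W(140, T(1)) = -8241 - 1*(-105) = -8241 + 105 = -8136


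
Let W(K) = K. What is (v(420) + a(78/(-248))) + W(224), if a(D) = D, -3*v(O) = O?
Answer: 10377/124 ≈ 83.685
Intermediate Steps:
v(O) = -O/3
(v(420) + a(78/(-248))) + W(224) = (-⅓*420 + 78/(-248)) + 224 = (-140 + 78*(-1/248)) + 224 = (-140 - 39/124) + 224 = -17399/124 + 224 = 10377/124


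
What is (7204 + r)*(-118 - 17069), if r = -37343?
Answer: 517998993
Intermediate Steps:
(7204 + r)*(-118 - 17069) = (7204 - 37343)*(-118 - 17069) = -30139*(-17187) = 517998993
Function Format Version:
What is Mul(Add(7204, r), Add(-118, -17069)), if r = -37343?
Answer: 517998993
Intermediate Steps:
Mul(Add(7204, r), Add(-118, -17069)) = Mul(Add(7204, -37343), Add(-118, -17069)) = Mul(-30139, -17187) = 517998993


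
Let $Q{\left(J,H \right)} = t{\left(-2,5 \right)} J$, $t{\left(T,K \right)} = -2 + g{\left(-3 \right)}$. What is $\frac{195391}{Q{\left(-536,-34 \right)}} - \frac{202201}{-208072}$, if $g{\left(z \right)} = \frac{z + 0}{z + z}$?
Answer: $\frac{10204491439}{41822472} \approx 244.0$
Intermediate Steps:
$g{\left(z \right)} = \frac{1}{2}$ ($g{\left(z \right)} = \frac{z}{2 z} = z \frac{1}{2 z} = \frac{1}{2}$)
$t{\left(T,K \right)} = - \frac{3}{2}$ ($t{\left(T,K \right)} = -2 + \frac{1}{2} = - \frac{3}{2}$)
$Q{\left(J,H \right)} = - \frac{3 J}{2}$
$\frac{195391}{Q{\left(-536,-34 \right)}} - \frac{202201}{-208072} = \frac{195391}{\left(- \frac{3}{2}\right) \left(-536\right)} - \frac{202201}{-208072} = \frac{195391}{804} - - \frac{202201}{208072} = 195391 \cdot \frac{1}{804} + \frac{202201}{208072} = \frac{195391}{804} + \frac{202201}{208072} = \frac{10204491439}{41822472}$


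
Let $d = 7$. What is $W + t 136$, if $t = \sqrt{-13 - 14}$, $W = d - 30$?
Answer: $-23 + 408 i \sqrt{3} \approx -23.0 + 706.68 i$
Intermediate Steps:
$W = -23$ ($W = 7 - 30 = -23$)
$t = 3 i \sqrt{3}$ ($t = \sqrt{-27} = 3 i \sqrt{3} \approx 5.1962 i$)
$W + t 136 = -23 + 3 i \sqrt{3} \cdot 136 = -23 + 408 i \sqrt{3}$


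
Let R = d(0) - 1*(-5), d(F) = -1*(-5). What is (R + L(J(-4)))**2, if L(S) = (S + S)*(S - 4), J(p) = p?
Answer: 5476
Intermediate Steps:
d(F) = 5
L(S) = 2*S*(-4 + S) (L(S) = (2*S)*(-4 + S) = 2*S*(-4 + S))
R = 10 (R = 5 - 1*(-5) = 5 + 5 = 10)
(R + L(J(-4)))**2 = (10 + 2*(-4)*(-4 - 4))**2 = (10 + 2*(-4)*(-8))**2 = (10 + 64)**2 = 74**2 = 5476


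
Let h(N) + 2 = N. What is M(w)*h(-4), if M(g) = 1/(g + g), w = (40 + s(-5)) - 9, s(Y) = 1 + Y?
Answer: -1/9 ≈ -0.11111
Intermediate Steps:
h(N) = -2 + N
w = 27 (w = (40 + (1 - 5)) - 9 = (40 - 4) - 9 = 36 - 9 = 27)
M(g) = 1/(2*g)
M(w)*h(-4) = ((1/2)/27)*(-2 - 4) = ((1/2)*(1/27))*(-6) = (1/54)*(-6) = -1/9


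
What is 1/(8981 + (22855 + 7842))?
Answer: 1/39678 ≈ 2.5203e-5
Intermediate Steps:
1/(8981 + (22855 + 7842)) = 1/(8981 + 30697) = 1/39678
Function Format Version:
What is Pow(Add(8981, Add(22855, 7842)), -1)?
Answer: Rational(1, 39678) ≈ 2.5203e-5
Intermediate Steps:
Pow(Add(8981, Add(22855, 7842)), -1) = Pow(Add(8981, 30697), -1) = Pow(39678, -1) = Rational(1, 39678)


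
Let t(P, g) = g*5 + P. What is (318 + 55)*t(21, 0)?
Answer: 7833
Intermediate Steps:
t(P, g) = P + 5*g (t(P, g) = 5*g + P = P + 5*g)
(318 + 55)*t(21, 0) = (318 + 55)*(21 + 5*0) = 373*(21 + 0) = 373*21 = 7833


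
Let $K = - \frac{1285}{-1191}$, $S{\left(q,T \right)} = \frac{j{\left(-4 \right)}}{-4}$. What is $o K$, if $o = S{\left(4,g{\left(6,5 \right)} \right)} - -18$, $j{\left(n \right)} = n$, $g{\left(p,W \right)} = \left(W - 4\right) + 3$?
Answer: $\frac{24415}{1191} \approx 20.5$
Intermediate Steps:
$g{\left(p,W \right)} = -1 + W$ ($g{\left(p,W \right)} = \left(-4 + W\right) + 3 = -1 + W$)
$S{\left(q,T \right)} = 1$ ($S{\left(q,T \right)} = - \frac{4}{-4} = \left(-4\right) \left(- \frac{1}{4}\right) = 1$)
$K = \frac{1285}{1191}$ ($K = \left(-1285\right) \left(- \frac{1}{1191}\right) = \frac{1285}{1191} \approx 1.0789$)
$o = 19$ ($o = 1 - -18 = 1 + 18 = 19$)
$o K = 19 \cdot \frac{1285}{1191} = \frac{24415}{1191}$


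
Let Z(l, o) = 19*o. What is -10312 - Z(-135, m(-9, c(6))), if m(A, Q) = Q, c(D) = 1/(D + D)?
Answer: -123763/12 ≈ -10314.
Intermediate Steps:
c(D) = 1/(2*D)
-10312 - Z(-135, m(-9, c(6))) = -10312 - 19*(½)/6 = -10312 - 19*(½)*(⅙) = -10312 - 19/12 = -123763/12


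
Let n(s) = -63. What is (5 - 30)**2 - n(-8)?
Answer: 688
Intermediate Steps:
(5 - 30)**2 - n(-8) = (5 - 30)**2 - 1*(-63) = (-25)**2 + 63 = 625 + 63 = 688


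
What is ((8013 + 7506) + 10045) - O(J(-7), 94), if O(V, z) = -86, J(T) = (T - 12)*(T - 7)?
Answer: 25650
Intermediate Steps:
J(T) = (-12 + T)*(-7 + T)
((8013 + 7506) + 10045) - O(J(-7), 94) = ((8013 + 7506) + 10045) - 1*(-86) = (15519 + 10045) + 86 = 25564 + 86 = 25650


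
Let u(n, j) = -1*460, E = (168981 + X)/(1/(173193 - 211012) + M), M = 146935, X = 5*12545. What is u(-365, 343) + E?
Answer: -1273713551113/2778467382 ≈ -458.42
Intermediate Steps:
X = 62725
E = 4381444607/2778467382 (E = (168981 + 62725)/(1/(173193 - 211012) + 146935) = 231706/(1/(-37819) + 146935) = 231706/(-1/37819 + 146935) = 231706/(5556934764/37819) = 231706*(37819/5556934764) = 4381444607/2778467382 ≈ 1.5769)
u(n, j) = -460
u(-365, 343) + E = -460 + 4381444607/2778467382 = -1273713551113/2778467382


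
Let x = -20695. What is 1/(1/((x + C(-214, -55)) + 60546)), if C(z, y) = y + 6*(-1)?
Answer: 39790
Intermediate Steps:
C(z, y) = -6 + y (C(z, y) = y - 6 = -6 + y)
1/(1/((x + C(-214, -55)) + 60546)) = 1/(1/((-20695 + (-6 - 55)) + 60546)) = 1/(1/((-20695 - 61) + 60546)) = 1/(1/(-20756 + 60546)) = 1/(1/39790) = 39790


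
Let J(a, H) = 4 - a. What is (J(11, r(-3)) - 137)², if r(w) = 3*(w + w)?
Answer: 20736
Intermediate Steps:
r(w) = 6*w (r(w) = 3*(2*w) = 6*w)
(J(11, r(-3)) - 137)² = ((4 - 1*11) - 137)² = ((4 - 11) - 137)² = (-7 - 137)² = (-144)² = 20736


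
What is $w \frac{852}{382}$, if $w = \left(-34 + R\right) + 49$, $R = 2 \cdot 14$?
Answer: $\frac{18318}{191} \approx 95.906$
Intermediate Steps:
$R = 28$
$w = 43$ ($w = \left(-34 + 28\right) + 49 = -6 + 49 = 43$)
$w \frac{852}{382} = 43 \cdot \frac{852}{382} = 43 \cdot 852 \cdot \frac{1}{382} = 43 \cdot \frac{426}{191} = \frac{18318}{191}$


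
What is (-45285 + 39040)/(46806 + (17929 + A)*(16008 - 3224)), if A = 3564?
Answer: -6245/274813318 ≈ -2.2725e-5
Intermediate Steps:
(-45285 + 39040)/(46806 + (17929 + A)*(16008 - 3224)) = (-45285 + 39040)/(46806 + (17929 + 3564)*(16008 - 3224)) = -6245/(46806 + 21493*12784) = -6245/(46806 + 274766512) = -6245/274813318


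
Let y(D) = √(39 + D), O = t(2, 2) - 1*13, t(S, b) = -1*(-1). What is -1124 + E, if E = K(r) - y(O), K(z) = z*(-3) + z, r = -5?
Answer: -1114 - 3*√3 ≈ -1119.2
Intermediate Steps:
t(S, b) = 1
O = -12 (O = 1 - 1*13 = 1 - 13 = -12)
K(z) = -2*z (K(z) = -3*z + z = -2*z)
E = 10 - 3*√3 (E = -2*(-5) - √(39 - 12) = 10 - √27 = 10 - 3*√3 ≈ 4.8038)
-1124 + E = -1124 + (10 - 3*√3) = -1114 - 3*√3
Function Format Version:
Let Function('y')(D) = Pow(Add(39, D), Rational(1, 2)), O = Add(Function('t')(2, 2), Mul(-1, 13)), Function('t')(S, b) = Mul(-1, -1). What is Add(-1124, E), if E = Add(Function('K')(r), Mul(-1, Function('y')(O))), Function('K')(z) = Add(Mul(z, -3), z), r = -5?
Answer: Add(-1114, Mul(-3, Pow(3, Rational(1, 2)))) ≈ -1119.2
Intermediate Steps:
Function('t')(S, b) = 1
O = -12 (O = Add(1, Mul(-1, 13)) = Add(1, -13) = -12)
Function('K')(z) = Mul(-2, z) (Function('K')(z) = Add(Mul(-3, z), z) = Mul(-2, z))
E = Add(10, Mul(-3, Pow(3, Rational(1, 2)))) (E = Add(Mul(-2, -5), Mul(-1, Pow(Add(39, -12), Rational(1, 2)))) = Add(10, Mul(-1, Pow(27, Rational(1, 2)))) = Add(10, Mul(-1, Mul(3, Pow(3, Rational(1, 2))))) = Add(10, Mul(-3, Pow(3, Rational(1, 2)))) ≈ 4.8038)
Add(-1124, E) = Add(-1124, Add(10, Mul(-3, Pow(3, Rational(1, 2))))) = Add(-1114, Mul(-3, Pow(3, Rational(1, 2))))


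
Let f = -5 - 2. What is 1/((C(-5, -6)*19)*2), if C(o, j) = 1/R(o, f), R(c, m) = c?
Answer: -5/38 ≈ -0.13158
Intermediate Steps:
f = -7
C(o, j) = 1/o
1/((C(-5, -6)*19)*2) = 1/((19/(-5))*2) = 1/(-1/5*19*2) = 1/(-19/5*2) = 1/(-38/5) = -5/38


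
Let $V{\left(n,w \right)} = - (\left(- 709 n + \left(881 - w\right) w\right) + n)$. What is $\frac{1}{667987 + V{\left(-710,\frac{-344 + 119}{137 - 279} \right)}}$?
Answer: $\frac{20164}{3305153023} \approx 6.1008 \cdot 10^{-6}$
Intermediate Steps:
$V{\left(n,w \right)} = 708 n - w \left(881 - w\right)$ ($V{\left(n,w \right)} = - (\left(- 709 n + w \left(881 - w\right)\right) + n) = - (- 708 n + w \left(881 - w\right)) = 708 n - w \left(881 - w\right)$)
$\frac{1}{667987 + V{\left(-710,\frac{-344 + 119}{137 - 279} \right)}} = \frac{1}{667987 + \left(\left(\frac{-344 + 119}{137 - 279}\right)^{2} - 881 \frac{-344 + 119}{137 - 279} + 708 \left(-710\right)\right)} = \frac{1}{667987 - \left(502680 - \frac{50625}{20164} + 881 \left(-225\right) \frac{1}{-142}\right)} = \frac{1}{667987 - \left(502680 - \frac{50625}{20164} + 881 \left(-225\right) \left(- \frac{1}{142}\right)\right)} = \frac{1}{667987 - \left(\frac{71578785}{142} - \frac{50625}{20164}\right)} = \frac{1}{667987 - \frac{10164136845}{20164}} = \frac{1}{\frac{3305153023}{20164}} = \frac{20164}{3305153023}$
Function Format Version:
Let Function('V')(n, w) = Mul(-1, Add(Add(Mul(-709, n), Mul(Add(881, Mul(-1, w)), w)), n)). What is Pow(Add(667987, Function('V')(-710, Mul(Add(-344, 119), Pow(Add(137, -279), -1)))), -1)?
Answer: Rational(20164, 3305153023) ≈ 6.1008e-6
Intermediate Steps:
Function('V')(n, w) = Add(Mul(708, n), Mul(-1, w, Add(881, Mul(-1, w)))) (Function('V')(n, w) = Mul(-1, Add(Add(Mul(-709, n), Mul(w, Add(881, Mul(-1, w)))), n)) = Mul(-1, Add(Mul(-708, n), Mul(w, Add(881, Mul(-1, w))))) = Add(Mul(708, n), Mul(-1, w, Add(881, Mul(-1, w)))))
Pow(Add(667987, Function('V')(-710, Mul(Add(-344, 119), Pow(Add(137, -279), -1)))), -1) = Pow(Add(667987, Add(Pow(Mul(Add(-344, 119), Pow(Add(137, -279), -1)), 2), Mul(-881, Mul(Add(-344, 119), Pow(Add(137, -279), -1))), Mul(708, -710))), -1) = Pow(Add(667987, Add(Pow(Mul(-225, Pow(-142, -1)), 2), Mul(-881, Mul(-225, Pow(-142, -1))), -502680)), -1) = Pow(Add(667987, Add(Pow(Mul(-225, Rational(-1, 142)), 2), Mul(-881, Mul(-225, Rational(-1, 142))), -502680)), -1) = Pow(Add(667987, Add(Pow(Rational(225, 142), 2), Mul(-881, Rational(225, 142)), -502680)), -1) = Pow(Add(667987, Add(Rational(50625, 20164), Rational(-198225, 142), -502680)), -1) = Pow(Add(667987, Rational(-10164136845, 20164)), -1) = Pow(Rational(3305153023, 20164), -1) = Rational(20164, 3305153023)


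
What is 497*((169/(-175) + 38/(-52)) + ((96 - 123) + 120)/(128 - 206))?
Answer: -466612/325 ≈ -1435.7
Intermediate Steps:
497*((169/(-175) + 38/(-52)) + ((96 - 123) + 120)/(128 - 206)) = 497*((169*(-1/175) + 38*(-1/52)) + (-27 + 120)/(-78)) = 497*((-169/175 - 19/26) + 93*(-1/78)) = 497*(-7719/4550 - 31/26) = 497*(-6572/2275) = -466612/325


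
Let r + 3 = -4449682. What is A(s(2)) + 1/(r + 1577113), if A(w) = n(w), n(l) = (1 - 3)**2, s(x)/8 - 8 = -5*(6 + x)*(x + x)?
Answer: 11490287/2872572 ≈ 4.0000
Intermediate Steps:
r = -4449685 (r = -3 - 4449682 = -4449685)
s(x) = 64 - 80*x*(6 + x) (s(x) = 64 + 8*(-5*(6 + x)*(x + x)) = 64 + 8*(-5*(6 + x)*2*x) = 64 + 8*(-10*x*(6 + x)) = 64 - 80*x*(6 + x))
n(l) = 4 (n(l) = (-2)**2 = 4)
A(w) = 4
A(s(2)) + 1/(r + 1577113) = 4 + 1/(-4449685 + 1577113) = 4 + 1/(-2872572) = 4 - 1/2872572 = 11490287/2872572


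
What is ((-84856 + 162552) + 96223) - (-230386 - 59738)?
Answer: 464043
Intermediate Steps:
((-84856 + 162552) + 96223) - (-230386 - 59738) = (77696 + 96223) - 1*(-290124) = 173919 + 290124 = 464043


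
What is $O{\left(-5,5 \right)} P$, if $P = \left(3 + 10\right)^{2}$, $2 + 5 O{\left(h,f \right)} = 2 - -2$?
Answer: $\frac{338}{5} \approx 67.6$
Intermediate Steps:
$O{\left(h,f \right)} = \frac{2}{5}$ ($O{\left(h,f \right)} = - \frac{2}{5} + \frac{2 - -2}{5} = - \frac{2}{5} + \frac{2 + 2}{5} = - \frac{2}{5} + \frac{1}{5} \cdot 4 = - \frac{2}{5} + \frac{4}{5} = \frac{2}{5}$)
$P = 169$ ($P = 13^{2} = 169$)
$O{\left(-5,5 \right)} P = \frac{2}{5} \cdot 169 = \frac{338}{5}$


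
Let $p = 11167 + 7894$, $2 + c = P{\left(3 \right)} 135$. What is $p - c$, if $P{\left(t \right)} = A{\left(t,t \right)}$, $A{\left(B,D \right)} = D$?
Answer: $18658$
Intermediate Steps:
$P{\left(t \right)} = t$
$c = 403$ ($c = -2 + 3 \cdot 135 = -2 + 405 = 403$)
$p = 19061$
$p - c = 19061 - 403 = 18658$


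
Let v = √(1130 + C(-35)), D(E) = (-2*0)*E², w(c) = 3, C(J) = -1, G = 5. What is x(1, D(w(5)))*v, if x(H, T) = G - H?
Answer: 4*√1129 ≈ 134.40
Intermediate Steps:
D(E) = 0 (D(E) = 0*E² = 0)
x(H, T) = 5 - H
v = √1129 (v = √(1130 - 1) = √1129 ≈ 33.601)
x(1, D(w(5)))*v = (5 - 1*1)*√1129 = (5 - 1)*√1129 = 4*√1129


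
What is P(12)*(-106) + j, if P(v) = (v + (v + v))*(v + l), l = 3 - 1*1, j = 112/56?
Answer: -53422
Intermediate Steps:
j = 2 (j = 112*(1/56) = 2)
l = 2 (l = 3 - 1 = 2)
P(v) = 3*v*(2 + v) (P(v) = (v + (v + v))*(v + 2) = (v + 2*v)*(2 + v) = (3*v)*(2 + v) = 3*v*(2 + v))
P(12)*(-106) + j = (3*12*(2 + 12))*(-106) + 2 = (3*12*14)*(-106) + 2 = 504*(-106) + 2 = -53424 + 2 = -53422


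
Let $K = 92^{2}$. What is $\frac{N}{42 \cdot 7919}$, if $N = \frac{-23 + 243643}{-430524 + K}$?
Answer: $- \frac{12181}{7018815594} \approx -1.7355 \cdot 10^{-6}$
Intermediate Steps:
$K = 8464$
$N = - \frac{12181}{21103}$ ($N = \frac{-23 + 243643}{-430524 + 8464} = \frac{243620}{-422060} = 243620 \left(- \frac{1}{422060}\right) = - \frac{12181}{21103} \approx -0.57722$)
$\frac{N}{42 \cdot 7919} = - \frac{12181}{21103 \cdot 42 \cdot 7919} = - \frac{12181}{21103 \cdot 332598} = \left(- \frac{12181}{21103}\right) \frac{1}{332598} = - \frac{12181}{7018815594}$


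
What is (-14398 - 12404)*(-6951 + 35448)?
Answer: -763776594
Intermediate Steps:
(-14398 - 12404)*(-6951 + 35448) = -26802*28497 = -763776594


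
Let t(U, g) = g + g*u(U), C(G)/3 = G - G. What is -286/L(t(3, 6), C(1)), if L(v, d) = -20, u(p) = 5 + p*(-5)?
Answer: 143/10 ≈ 14.300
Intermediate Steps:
u(p) = 5 - 5*p
C(G) = 0 (C(G) = 3*(G - G) = 3*0 = 0)
t(U, g) = g + g*(5 - 5*U)
-286/L(t(3, 6), C(1)) = -286/(-20) = -286*(-1/20) = 143/10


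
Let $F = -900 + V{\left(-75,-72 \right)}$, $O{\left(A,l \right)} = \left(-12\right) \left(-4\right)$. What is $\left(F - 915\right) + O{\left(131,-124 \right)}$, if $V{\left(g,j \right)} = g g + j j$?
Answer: $9042$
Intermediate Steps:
$O{\left(A,l \right)} = 48$
$V{\left(g,j \right)} = g^{2} + j^{2}$
$F = 9909$ ($F = -900 + \left(\left(-75\right)^{2} + \left(-72\right)^{2}\right) = -900 + \left(5625 + 5184\right) = -900 + 10809 = 9909$)
$\left(F - 915\right) + O{\left(131,-124 \right)} = \left(9909 - 915\right) + 48 = 8994 + 48 = 9042$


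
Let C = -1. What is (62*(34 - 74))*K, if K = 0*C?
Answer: 0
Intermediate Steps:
K = 0 (K = 0*(-1) = 0)
(62*(34 - 74))*K = (62*(34 - 74))*0 = (62*(-40))*0 = -2480*0 = 0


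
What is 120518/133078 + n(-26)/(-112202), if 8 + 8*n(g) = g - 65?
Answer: 54096029905/59726471024 ≈ 0.90573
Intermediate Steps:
n(g) = -73/8 + g/8 (n(g) = -1 + (g - 65)/8 = -1 + (-65 + g)/8 = -1 + (-65/8 + g/8) = -73/8 + g/8)
120518/133078 + n(-26)/(-112202) = 120518/133078 + (-73/8 + (1/8)*(-26))/(-112202) = 120518*(1/133078) + (-73/8 - 13/4)*(-1/112202) = 60259/66539 - 99/8*(-1/112202) = 60259/66539 + 99/897616 = 54096029905/59726471024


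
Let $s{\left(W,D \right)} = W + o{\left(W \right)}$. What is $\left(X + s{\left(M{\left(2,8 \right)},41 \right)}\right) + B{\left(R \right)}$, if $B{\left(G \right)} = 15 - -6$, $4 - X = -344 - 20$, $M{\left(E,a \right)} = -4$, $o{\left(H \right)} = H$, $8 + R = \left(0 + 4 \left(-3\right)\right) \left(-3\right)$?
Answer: $381$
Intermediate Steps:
$R = 28$ ($R = -8 + \left(0 + 4 \left(-3\right)\right) \left(-3\right) = -8 + \left(0 - 12\right) \left(-3\right) = -8 - -36 = -8 + 36 = 28$)
$s{\left(W,D \right)} = 2 W$ ($s{\left(W,D \right)} = W + W = 2 W$)
$X = 368$ ($X = 4 - \left(-344 - 20\right) = 4 - -364 = 4 + 364 = 368$)
$B{\left(G \right)} = 21$ ($B{\left(G \right)} = 15 + 6 = 21$)
$\left(X + s{\left(M{\left(2,8 \right)},41 \right)}\right) + B{\left(R \right)} = \left(368 + 2 \left(-4\right)\right) + 21 = \left(368 - 8\right) + 21 = 360 + 21 = 381$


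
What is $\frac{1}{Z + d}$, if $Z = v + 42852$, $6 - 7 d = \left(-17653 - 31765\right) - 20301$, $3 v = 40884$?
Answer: $\frac{7}{465085} \approx 1.5051 \cdot 10^{-5}$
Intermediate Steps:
$v = 13628$ ($v = \frac{1}{3} \cdot 40884 = 13628$)
$d = \frac{69725}{7}$ ($d = \frac{6}{7} - \frac{\left(-17653 - 31765\right) - 20301}{7} = \frac{6}{7} - \frac{-49418 - 20301}{7} = \frac{6}{7} - - \frac{69719}{7} = \frac{6}{7} + \frac{69719}{7} = \frac{69725}{7} \approx 9960.7$)
$Z = 56480$ ($Z = 13628 + 42852 = 56480$)
$\frac{1}{Z + d} = \frac{1}{56480 + \frac{69725}{7}} = \frac{1}{\frac{465085}{7}} = \frac{7}{465085}$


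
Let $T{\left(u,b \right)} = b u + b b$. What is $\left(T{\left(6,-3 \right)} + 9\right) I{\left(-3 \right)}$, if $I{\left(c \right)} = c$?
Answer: $0$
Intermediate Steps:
$T{\left(u,b \right)} = b^{2} + b u$ ($T{\left(u,b \right)} = b u + b^{2} = b^{2} + b u$)
$\left(T{\left(6,-3 \right)} + 9\right) I{\left(-3 \right)} = \left(- 3 \left(-3 + 6\right) + 9\right) \left(-3\right) = \left(\left(-3\right) 3 + 9\right) \left(-3\right) = \left(-9 + 9\right) \left(-3\right) = 0 \left(-3\right) = 0$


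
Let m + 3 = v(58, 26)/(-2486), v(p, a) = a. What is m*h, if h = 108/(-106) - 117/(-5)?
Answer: -22193802/329395 ≈ -67.377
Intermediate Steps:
h = 5931/265 (h = 108*(-1/106) - 117*(-1/5) = -54/53 + 117/5 = 5931/265 ≈ 22.381)
m = -3742/1243 (m = -3 + 26/(-2486) = -3 + 26*(-1/2486) = -3 - 13/1243 = -3742/1243 ≈ -3.0105)
m*h = -3742/1243*5931/265 = -22193802/329395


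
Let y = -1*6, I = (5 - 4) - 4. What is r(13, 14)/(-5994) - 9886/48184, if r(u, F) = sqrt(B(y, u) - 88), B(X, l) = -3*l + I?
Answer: -4943/24092 - I*sqrt(130)/5994 ≈ -0.20517 - 0.0019022*I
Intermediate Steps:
I = -3 (I = 1 - 4 = -3)
y = -6
B(X, l) = -3 - 3*l (B(X, l) = -3*l - 3 = -3 - 3*l)
r(u, F) = sqrt(-91 - 3*u) (r(u, F) = sqrt((-3 - 3*u) - 88) = sqrt(-91 - 3*u))
r(13, 14)/(-5994) - 9886/48184 = sqrt(-91 - 3*13)/(-5994) - 9886/48184 = sqrt(-91 - 39)*(-1/5994) - 9886*1/48184 = sqrt(-130)*(-1/5994) - 4943/24092 = (I*sqrt(130))*(-1/5994) - 4943/24092 = -I*sqrt(130)/5994 - 4943/24092 = -4943/24092 - I*sqrt(130)/5994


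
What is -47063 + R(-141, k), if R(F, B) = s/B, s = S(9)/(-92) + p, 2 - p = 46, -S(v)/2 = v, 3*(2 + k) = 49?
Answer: -93096659/1978 ≈ -47066.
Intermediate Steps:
k = 43/3 (k = -2 + (1/3)*49 = -2 + 49/3 = 43/3 ≈ 14.333)
S(v) = -2*v
p = -44 (p = 2 - 1*46 = 2 - 46 = -44)
s = -2015/46 (s = -2*9/(-92) - 44 = -18*(-1/92) - 44 = 9/46 - 44 = -2015/46 ≈ -43.804)
R(F, B) = -2015/(46*B)
-47063 + R(-141, k) = -47063 - 2015/(46*43/3) = -47063 - 2015/46*3/43 = -47063 - 6045/1978 = -93096659/1978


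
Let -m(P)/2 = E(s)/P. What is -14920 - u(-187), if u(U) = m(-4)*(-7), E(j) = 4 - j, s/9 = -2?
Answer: -14843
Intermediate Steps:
s = -18 (s = 9*(-2) = -18)
m(P) = -44/P (m(P) = -2*(4 - 1*(-18))/P = -2*(4 + 18)/P = -44/P)
u(U) = -77 (u(U) = -44/(-4)*(-7) = -44*(-¼)*(-7) = 11*(-7) = -77)
-14920 - u(-187) = -14920 - 1*(-77) = -14920 + 77 = -14843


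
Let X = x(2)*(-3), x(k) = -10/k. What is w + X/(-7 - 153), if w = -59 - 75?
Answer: -4291/32 ≈ -134.09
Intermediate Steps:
w = -134
X = 15 (X = -10/2*(-3) = -10*½*(-3) = -5*(-3) = 15)
w + X/(-7 - 153) = -134 + 15/(-7 - 153) = -134 + 15/(-160) = -134 + 15*(-1/160) = -134 - 3/32 = -4291/32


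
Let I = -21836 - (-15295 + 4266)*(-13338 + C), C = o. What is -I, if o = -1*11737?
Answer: 276574011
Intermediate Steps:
o = -11737
C = -11737
I = -276574011 (I = -21836 - (-15295 + 4266)*(-13338 - 11737) = -21836 - (-11029)*(-25075) = -21836 - 1*276552175 = -21836 - 276552175 = -276574011)
-I = -1*(-276574011) = 276574011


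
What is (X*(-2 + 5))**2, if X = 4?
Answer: 144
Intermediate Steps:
(X*(-2 + 5))**2 = (4*(-2 + 5))**2 = (4*3)**2 = 12**2 = 144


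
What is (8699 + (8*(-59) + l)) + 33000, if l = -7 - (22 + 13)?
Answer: 41185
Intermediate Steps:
l = -42 (l = -7 - 1*35 = -7 - 35 = -42)
(8699 + (8*(-59) + l)) + 33000 = (8699 + (8*(-59) - 42)) + 33000 = (8699 + (-472 - 42)) + 33000 = (8699 - 514) + 33000 = 8185 + 33000 = 41185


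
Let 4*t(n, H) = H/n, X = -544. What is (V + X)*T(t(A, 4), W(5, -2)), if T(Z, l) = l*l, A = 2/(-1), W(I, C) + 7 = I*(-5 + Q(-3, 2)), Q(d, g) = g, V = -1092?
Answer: -791824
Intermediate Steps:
W(I, C) = -7 - 3*I (W(I, C) = -7 + I*(-5 + 2) = -7 + I*(-3) = -7 - 3*I)
A = -2 (A = 2*(-1) = -2)
t(n, H) = H/(4*n) (t(n, H) = (H/n)/4 = H/(4*n))
T(Z, l) = l²
(V + X)*T(t(A, 4), W(5, -2)) = (-1092 - 544)*(-7 - 3*5)² = -1636*(-7 - 15)² = -1636*(-22)² = -1636*484 = -791824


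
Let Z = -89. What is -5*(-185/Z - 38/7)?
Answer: 10435/623 ≈ 16.750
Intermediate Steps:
-5*(-185/Z - 38/7) = -5*(-185/(-89) - 38/7) = -5*(-185*(-1/89) - 38*⅐) = -5*(185/89 - 38/7) = -5*(-2087/623) = 10435/623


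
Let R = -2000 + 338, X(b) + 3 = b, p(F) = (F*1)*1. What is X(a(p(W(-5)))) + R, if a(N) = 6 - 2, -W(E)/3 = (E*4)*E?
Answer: -1661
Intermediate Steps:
W(E) = -12*E² (W(E) = -3*E*4*E = -3*4*E*E = -12*E²)
p(F) = F (p(F) = F*1 = F)
a(N) = 4
X(b) = -3 + b
R = -1662
X(a(p(W(-5)))) + R = (-3 + 4) - 1662 = 1 - 1662 = -1661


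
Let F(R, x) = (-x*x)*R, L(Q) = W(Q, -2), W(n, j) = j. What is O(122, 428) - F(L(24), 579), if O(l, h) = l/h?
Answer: -143483087/214 ≈ -6.7048e+5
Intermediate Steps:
L(Q) = -2
F(R, x) = -R*x**2 (F(R, x) = (-x**2)*R = -R*x**2)
O(122, 428) - F(L(24), 579) = 122/428 - (-1)*(-2)*579**2 = 122*(1/428) - (-1)*(-2)*335241 = 61/214 - 1*670482 = 61/214 - 670482 = -143483087/214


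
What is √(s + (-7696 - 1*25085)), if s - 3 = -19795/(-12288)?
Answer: I*√1208268807/192 ≈ 181.04*I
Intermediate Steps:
s = 56659/12288 (s = 3 - 19795/(-12288) = 3 - 19795*(-1/12288) = 3 + 19795/12288 = 56659/12288 ≈ 4.6109)
√(s + (-7696 - 1*25085)) = √(56659/12288 + (-7696 - 1*25085)) = √(56659/12288 + (-7696 - 25085)) = √(56659/12288 - 32781) = √(-402756269/12288) = I*√1208268807/192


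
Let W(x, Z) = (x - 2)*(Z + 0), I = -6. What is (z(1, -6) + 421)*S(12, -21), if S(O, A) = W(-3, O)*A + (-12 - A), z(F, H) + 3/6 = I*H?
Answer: 1158597/2 ≈ 5.7930e+5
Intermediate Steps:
W(x, Z) = Z*(-2 + x) (W(x, Z) = (-2 + x)*Z = Z*(-2 + x))
z(F, H) = -½ - 6*H
S(O, A) = -12 - A - 5*A*O (S(O, A) = (O*(-2 - 3))*A + (-12 - A) = (O*(-5))*A + (-12 - A) = (-5*O)*A + (-12 - A) = -5*A*O + (-12 - A) = -12 - A - 5*A*O)
(z(1, -6) + 421)*S(12, -21) = ((-½ - 6*(-6)) + 421)*(-12 - 1*(-21) - 5*(-21)*12) = ((-½ + 36) + 421)*(-12 + 21 + 1260) = (71/2 + 421)*1269 = (913/2)*1269 = 1158597/2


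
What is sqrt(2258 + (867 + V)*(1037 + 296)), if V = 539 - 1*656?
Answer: 2*sqrt(250502) ≈ 1001.0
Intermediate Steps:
V = -117 (V = 539 - 656 = -117)
sqrt(2258 + (867 + V)*(1037 + 296)) = sqrt(2258 + (867 - 117)*(1037 + 296)) = sqrt(2258 + 750*1333) = sqrt(2258 + 999750) = sqrt(1002008) = 2*sqrt(250502)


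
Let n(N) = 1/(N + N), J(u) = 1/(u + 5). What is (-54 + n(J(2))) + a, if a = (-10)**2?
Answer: 99/2 ≈ 49.500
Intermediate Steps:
a = 100
J(u) = 1/(5 + u)
n(N) = 1/(2*N)
(-54 + n(J(2))) + a = (-54 + 1/(2*(1/(5 + 2)))) + 100 = (-54 + 1/(2*(1/7))) + 100 = (-54 + (1/2)*7) + 100 = (-54 + 7/2) + 100 = -101/2 + 100 = 99/2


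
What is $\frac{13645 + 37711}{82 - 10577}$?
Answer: $- \frac{51356}{10495} \approx -4.8934$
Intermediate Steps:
$\frac{13645 + 37711}{82 - 10577} = \frac{51356}{-10495} = 51356 \left(- \frac{1}{10495}\right) = - \frac{51356}{10495}$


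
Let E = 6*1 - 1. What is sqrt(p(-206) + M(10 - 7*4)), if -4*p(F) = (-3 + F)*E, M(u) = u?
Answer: sqrt(973)/2 ≈ 15.596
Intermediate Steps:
E = 5 (E = 6 - 1 = 5)
p(F) = 15/4 - 5*F/4 (p(F) = -(-3 + F)*5/4 = -(-15 + 5*F)/4 = 15/4 - 5*F/4)
sqrt(p(-206) + M(10 - 7*4)) = sqrt((15/4 - 5/4*(-206)) + (10 - 7*4)) = sqrt((15/4 + 515/2) + (10 - 28)) = sqrt(1045/4 - 18) = sqrt(973/4) = sqrt(973)/2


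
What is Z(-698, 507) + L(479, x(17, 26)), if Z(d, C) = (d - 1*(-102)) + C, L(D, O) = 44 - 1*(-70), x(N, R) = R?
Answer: 25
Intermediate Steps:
L(D, O) = 114 (L(D, O) = 44 + 70 = 114)
Z(d, C) = 102 + C + d (Z(d, C) = (d + 102) + C = (102 + d) + C = 102 + C + d)
Z(-698, 507) + L(479, x(17, 26)) = (102 + 507 - 698) + 114 = -89 + 114 = 25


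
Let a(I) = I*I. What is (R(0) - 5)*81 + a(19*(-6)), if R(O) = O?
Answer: 12591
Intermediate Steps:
a(I) = I**2
(R(0) - 5)*81 + a(19*(-6)) = (0 - 5)*81 + (19*(-6))**2 = -5*81 + (-114)**2 = -405 + 12996 = 12591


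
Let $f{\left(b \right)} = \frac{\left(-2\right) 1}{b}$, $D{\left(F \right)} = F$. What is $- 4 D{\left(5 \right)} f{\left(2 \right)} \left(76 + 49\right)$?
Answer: $2500$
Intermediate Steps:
$f{\left(b \right)} = - \frac{2}{b}$
$- 4 D{\left(5 \right)} f{\left(2 \right)} \left(76 + 49\right) = \left(-4\right) 5 \left(- \frac{2}{2}\right) \left(76 + 49\right) = - 20 \left(\left(-2\right) \frac{1}{2}\right) 125 = \left(-20\right) \left(-1\right) 125 = 20 \cdot 125 = 2500$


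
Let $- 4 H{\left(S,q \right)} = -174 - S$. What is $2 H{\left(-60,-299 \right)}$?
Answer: $57$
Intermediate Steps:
$H{\left(S,q \right)} = \frac{87}{2} + \frac{S}{4}$ ($H{\left(S,q \right)} = - \frac{-174 - S}{4} = \frac{87}{2} + \frac{S}{4}$)
$2 H{\left(-60,-299 \right)} = 2 \left(\frac{87}{2} + \frac{1}{4} \left(-60\right)\right) = 2 \left(\frac{87}{2} - 15\right) = 2 \cdot \frac{57}{2} = 57$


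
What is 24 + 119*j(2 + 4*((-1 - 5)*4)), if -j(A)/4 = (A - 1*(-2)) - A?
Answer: -928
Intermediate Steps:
j(A) = -8 (j(A) = -4*((A - 1*(-2)) - A) = -4*((A + 2) - A) = -4*((2 + A) - A) = -4*2 = -8)
24 + 119*j(2 + 4*((-1 - 5)*4)) = 24 + 119*(-8) = 24 - 952 = -928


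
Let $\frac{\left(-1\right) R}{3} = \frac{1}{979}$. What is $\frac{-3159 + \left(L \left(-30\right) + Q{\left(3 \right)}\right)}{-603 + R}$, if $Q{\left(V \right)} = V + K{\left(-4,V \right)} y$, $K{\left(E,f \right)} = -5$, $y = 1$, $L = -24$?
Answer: $\frac{2389739}{590340} \approx 4.0481$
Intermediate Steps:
$Q{\left(V \right)} = -5 + V$ ($Q{\left(V \right)} = V - 5 = -5 + V$)
$R = - \frac{3}{979} \approx -0.0030644$
$\frac{-3159 + \left(L \left(-30\right) + Q{\left(3 \right)}\right)}{-603 + R} = \frac{-3159 + \left(\left(-24\right) \left(-30\right) + \left(-5 + 3\right)\right)}{-603 - \frac{3}{979}} = \frac{-3159 + \left(720 - 2\right)}{- \frac{590340}{979}} = \left(-3159 + 718\right) \left(- \frac{979}{590340}\right) = \left(-2441\right) \left(- \frac{979}{590340}\right) = \frac{2389739}{590340}$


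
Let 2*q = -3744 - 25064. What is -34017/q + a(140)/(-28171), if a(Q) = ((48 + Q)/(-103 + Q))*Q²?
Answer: -1355309357/1154898316 ≈ -1.1735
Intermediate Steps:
q = -14404 (q = (-3744 - 25064)/2 = (½)*(-28808) = -14404)
a(Q) = Q²*(48 + Q)/(-103 + Q) (a(Q) = ((48 + Q)/(-103 + Q))*Q² = Q²*(48 + Q)/(-103 + Q))
-34017/q + a(140)/(-28171) = -34017/(-14404) + (140²*(48 + 140)/(-103 + 140))/(-28171) = -34017*(-1/14404) + (19600*188/37)*(-1/28171) = 34017/14404 + (19600*(1/37)*188)*(-1/28171) = 34017/14404 + (3684800/37)*(-1/28171) = 34017/14404 - 3684800/1042327 = -1355309357/1154898316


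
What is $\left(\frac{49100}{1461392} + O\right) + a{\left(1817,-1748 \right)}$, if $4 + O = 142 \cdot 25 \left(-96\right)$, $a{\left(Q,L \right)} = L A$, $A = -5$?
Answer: $- \frac{121318905997}{365348} \approx -3.3206 \cdot 10^{5}$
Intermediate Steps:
$a{\left(Q,L \right)} = - 5 L$ ($a{\left(Q,L \right)} = L \left(-5\right) = - 5 L$)
$O = -340804$ ($O = -4 + 142 \cdot 25 \left(-96\right) = -4 + 3550 \left(-96\right) = -4 - 340800 = -340804$)
$\left(\frac{49100}{1461392} + O\right) + a{\left(1817,-1748 \right)} = \left(\frac{49100}{1461392} - 340804\right) - -8740 = \left(49100 \cdot \frac{1}{1461392} - 340804\right) + 8740 = \left(\frac{12275}{365348} - 340804\right) + 8740 = - \frac{124512047517}{365348} + 8740 = - \frac{121318905997}{365348}$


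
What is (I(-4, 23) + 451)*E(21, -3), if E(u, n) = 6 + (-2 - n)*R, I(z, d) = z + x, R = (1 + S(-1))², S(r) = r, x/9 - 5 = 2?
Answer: 3060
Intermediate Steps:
x = 63 (x = 45 + 9*2 = 45 + 18 = 63)
R = 0 (R = (1 - 1)² = 0² = 0)
I(z, d) = 63 + z (I(z, d) = z + 63 = 63 + z)
E(u, n) = 6 (E(u, n) = 6 + (-2 - n)*0 = 6 + 0 = 6)
(I(-4, 23) + 451)*E(21, -3) = ((63 - 4) + 451)*6 = (59 + 451)*6 = 510*6 = 3060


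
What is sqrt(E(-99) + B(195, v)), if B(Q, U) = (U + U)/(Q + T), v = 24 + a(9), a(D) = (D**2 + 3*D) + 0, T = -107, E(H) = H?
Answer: 4*I*sqrt(6) ≈ 9.798*I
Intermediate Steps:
a(D) = D**2 + 3*D
v = 132 (v = 24 + 9*(3 + 9) = 24 + 9*12 = 24 + 108 = 132)
B(Q, U) = 2*U/(-107 + Q) (B(Q, U) = (U + U)/(Q - 107) = (2*U)/(-107 + Q) = 2*U/(-107 + Q))
sqrt(E(-99) + B(195, v)) = sqrt(-99 + 2*132/(-107 + 195)) = sqrt(-99 + 2*132/88) = sqrt(-99 + 2*132*(1/88)) = sqrt(-99 + 3) = sqrt(-96) = 4*I*sqrt(6)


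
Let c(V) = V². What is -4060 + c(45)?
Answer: -2035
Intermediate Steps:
-4060 + c(45) = -4060 + 45² = -4060 + 2025 = -2035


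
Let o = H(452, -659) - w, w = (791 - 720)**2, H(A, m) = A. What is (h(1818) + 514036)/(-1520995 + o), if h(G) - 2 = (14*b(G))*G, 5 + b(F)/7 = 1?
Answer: 33103/254264 ≈ 0.13019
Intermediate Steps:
b(F) = -28 (b(F) = -35 + 7*1 = -35 + 7 = -28)
w = 5041 (w = 71**2 = 5041)
h(G) = 2 - 392*G (h(G) = 2 + (14*(-28))*G = 2 - 392*G)
o = -4589 (o = 452 - 1*5041 = 452 - 5041 = -4589)
(h(1818) + 514036)/(-1520995 + o) = ((2 - 392*1818) + 514036)/(-1520995 - 4589) = ((2 - 712656) + 514036)/(-1525584) = (-712654 + 514036)*(-1/1525584) = -198618*(-1/1525584) = 33103/254264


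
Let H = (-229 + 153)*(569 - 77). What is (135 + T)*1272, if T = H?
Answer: -47390904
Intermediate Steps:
H = -37392 (H = -76*492 = -37392)
T = -37392
(135 + T)*1272 = (135 - 37392)*1272 = -37257*1272 = -47390904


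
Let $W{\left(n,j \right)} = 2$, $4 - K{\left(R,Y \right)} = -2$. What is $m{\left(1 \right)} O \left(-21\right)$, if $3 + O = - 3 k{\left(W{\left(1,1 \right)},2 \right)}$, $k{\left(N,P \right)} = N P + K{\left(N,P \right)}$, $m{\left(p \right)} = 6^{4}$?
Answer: $898128$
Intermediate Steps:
$K{\left(R,Y \right)} = 6$ ($K{\left(R,Y \right)} = 4 - -2 = 4 + 2 = 6$)
$m{\left(p \right)} = 1296$
$k{\left(N,P \right)} = 6 + N P$ ($k{\left(N,P \right)} = N P + 6 = 6 + N P$)
$O = -33$ ($O = -3 - 3 \left(6 + 2 \cdot 2\right) = -3 - 3 \left(6 + 4\right) = -3 - 30 = -33$)
$m{\left(1 \right)} O \left(-21\right) = 1296 \left(-33\right) \left(-21\right) = \left(-42768\right) \left(-21\right) = 898128$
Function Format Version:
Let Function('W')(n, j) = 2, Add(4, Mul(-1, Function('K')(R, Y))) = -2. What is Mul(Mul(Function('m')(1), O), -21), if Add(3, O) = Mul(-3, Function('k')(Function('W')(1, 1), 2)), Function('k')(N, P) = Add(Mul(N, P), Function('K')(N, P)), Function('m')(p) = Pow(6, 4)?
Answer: 898128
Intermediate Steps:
Function('K')(R, Y) = 6 (Function('K')(R, Y) = Add(4, Mul(-1, -2)) = Add(4, 2) = 6)
Function('m')(p) = 1296
Function('k')(N, P) = Add(6, Mul(N, P)) (Function('k')(N, P) = Add(Mul(N, P), 6) = Add(6, Mul(N, P)))
O = -33 (O = Add(-3, Mul(-3, Add(6, Mul(2, 2)))) = Add(-3, Mul(-3, Add(6, 4))) = Add(-3, Mul(-3, 10)) = Add(-3, -30) = -33)
Mul(Mul(Function('m')(1), O), -21) = Mul(Mul(1296, -33), -21) = Mul(-42768, -21) = 898128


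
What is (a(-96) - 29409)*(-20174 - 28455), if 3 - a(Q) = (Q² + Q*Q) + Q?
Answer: 2321645718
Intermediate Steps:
a(Q) = 3 - Q - 2*Q² (a(Q) = 3 - ((Q² + Q*Q) + Q) = 3 - ((Q² + Q²) + Q) = 3 - (2*Q² + Q) = 3 - (Q + 2*Q²) = 3 + (-Q - 2*Q²) = 3 - Q - 2*Q²)
(a(-96) - 29409)*(-20174 - 28455) = ((3 - 1*(-96) - 2*(-96)²) - 29409)*(-20174 - 28455) = ((3 + 96 - 2*9216) - 29409)*(-48629) = ((3 + 96 - 18432) - 29409)*(-48629) = (-18333 - 29409)*(-48629) = -47742*(-48629) = 2321645718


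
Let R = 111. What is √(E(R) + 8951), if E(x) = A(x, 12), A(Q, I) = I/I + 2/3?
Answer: √80574/3 ≈ 94.619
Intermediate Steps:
A(Q, I) = 5/3 (A(Q, I) = 1 + 2*(⅓) = 1 + ⅔ = 5/3)
E(x) = 5/3
√(E(R) + 8951) = √(5/3 + 8951) = √(26858/3) = √80574/3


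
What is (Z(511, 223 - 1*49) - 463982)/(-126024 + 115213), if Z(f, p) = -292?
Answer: 464274/10811 ≈ 42.945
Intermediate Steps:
(Z(511, 223 - 1*49) - 463982)/(-126024 + 115213) = (-292 - 463982)/(-126024 + 115213) = -464274/(-10811) = -464274*(-1/10811) = 464274/10811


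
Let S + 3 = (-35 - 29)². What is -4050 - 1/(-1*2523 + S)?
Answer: -6358501/1570 ≈ -4050.0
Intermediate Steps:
S = 4093 (S = -3 + (-35 - 29)² = -3 + (-64)² = -3 + 4096 = 4093)
-4050 - 1/(-1*2523 + S) = -4050 - 1/(-1*2523 + 4093) = -4050 - 1/(-2523 + 4093) = -4050 - 1/1570 = -6358501/1570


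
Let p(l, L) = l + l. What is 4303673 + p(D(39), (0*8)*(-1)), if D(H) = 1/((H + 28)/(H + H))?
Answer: 288346247/67 ≈ 4.3037e+6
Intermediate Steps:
D(H) = 2*H/(28 + H) (D(H) = 1/((28 + H)/((2*H))) = 1/((28 + H)*(1/(2*H))) = 1/((28 + H)/(2*H)) = 2*H/(28 + H))
p(l, L) = 2*l
4303673 + p(D(39), (0*8)*(-1)) = 4303673 + 2*(2*39/(28 + 39)) = 4303673 + 2*(2*39/67) = 4303673 + 2*(2*39*(1/67)) = 4303673 + 2*(78/67) = 4303673 + 156/67 = 288346247/67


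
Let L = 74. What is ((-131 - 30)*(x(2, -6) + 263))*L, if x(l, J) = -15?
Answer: -2954672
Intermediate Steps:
((-131 - 30)*(x(2, -6) + 263))*L = ((-131 - 30)*(-15 + 263))*74 = -161*248*74 = -39928*74 = -2954672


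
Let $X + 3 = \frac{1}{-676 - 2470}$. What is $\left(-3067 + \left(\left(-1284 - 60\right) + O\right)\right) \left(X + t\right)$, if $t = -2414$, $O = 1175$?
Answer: $\frac{12303082694}{1573} \approx 7.8214 \cdot 10^{6}$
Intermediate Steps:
$X = - \frac{9439}{3146}$ ($X = -3 + \frac{1}{-676 - 2470} = -3 + \frac{1}{-3146} = -3 - \frac{1}{3146} = - \frac{9439}{3146} \approx -3.0003$)
$\left(-3067 + \left(\left(-1284 - 60\right) + O\right)\right) \left(X + t\right) = \left(-3067 + \left(\left(-1284 - 60\right) + 1175\right)\right) \left(- \frac{9439}{3146} - 2414\right) = \left(-3067 + \left(-1344 + 1175\right)\right) \left(- \frac{7603883}{3146}\right) = \left(-3067 - 169\right) \left(- \frac{7603883}{3146}\right) = \left(-3236\right) \left(- \frac{7603883}{3146}\right) = \frac{12303082694}{1573}$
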